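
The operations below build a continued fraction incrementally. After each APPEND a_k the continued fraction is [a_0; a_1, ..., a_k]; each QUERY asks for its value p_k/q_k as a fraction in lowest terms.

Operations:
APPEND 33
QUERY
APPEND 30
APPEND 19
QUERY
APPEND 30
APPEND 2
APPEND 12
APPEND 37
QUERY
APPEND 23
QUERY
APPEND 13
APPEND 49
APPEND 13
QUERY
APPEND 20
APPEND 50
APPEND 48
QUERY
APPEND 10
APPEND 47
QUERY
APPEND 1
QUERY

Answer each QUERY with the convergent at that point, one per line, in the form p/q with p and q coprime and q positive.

33/1
18862/571
533864467/16161415
12293280360/372148397
102460885480466/3101747716649
4943983965895819451/149666781674361153
2333455418005867568373/70639541916527847916
2382998214474803137499/72139326493865156145

APPEND 33: p_0 = 33·1 + 0 = 33, q_0 = 33·0 + 1 = 1 → 33/1
APPEND 30: p_1 = 30·33 + 1 = 991, q_1 = 30·1 + 0 = 30 → 991/30
APPEND 19: p_2 = 19·991 + 33 = 18862, q_2 = 19·30 + 1 = 571 → 18862/571
APPEND 30: p_3 = 30·18862 + 991 = 566851, q_3 = 30·571 + 30 = 17160 → 566851/17160
APPEND 2: p_4 = 2·566851 + 18862 = 1152564, q_4 = 2·17160 + 571 = 34891 → 1152564/34891
APPEND 12: p_5 = 12·1152564 + 566851 = 14397619, q_5 = 12·34891 + 17160 = 435852 → 14397619/435852
APPEND 37: p_6 = 37·14397619 + 1152564 = 533864467, q_6 = 37·435852 + 34891 = 16161415 → 533864467/16161415
APPEND 23: p_7 = 23·533864467 + 14397619 = 12293280360, q_7 = 23·16161415 + 435852 = 372148397 → 12293280360/372148397
APPEND 13: p_8 = 13·12293280360 + 533864467 = 160346509147, q_8 = 13·372148397 + 16161415 = 4854090576 → 160346509147/4854090576
APPEND 49: p_9 = 49·160346509147 + 12293280360 = 7869272228563, q_9 = 49·4854090576 + 372148397 = 238222586621 → 7869272228563/238222586621
APPEND 13: p_10 = 13·7869272228563 + 160346509147 = 102460885480466, q_10 = 13·238222586621 + 4854090576 = 3101747716649 → 102460885480466/3101747716649
APPEND 20: p_11 = 20·102460885480466 + 7869272228563 = 2057086981837883, q_11 = 20·3101747716649 + 238222586621 = 62273176919601 → 2057086981837883/62273176919601
APPEND 50: p_12 = 50·2057086981837883 + 102460885480466 = 102956809977374616, q_12 = 50·62273176919601 + 3101747716649 = 3116760593696699 → 102956809977374616/3116760593696699
APPEND 48: p_13 = 48·102956809977374616 + 2057086981837883 = 4943983965895819451, q_13 = 48·3116760593696699 + 62273176919601 = 149666781674361153 → 4943983965895819451/149666781674361153
APPEND 10: p_14 = 10·4943983965895819451 + 102956809977374616 = 49542796468935569126, q_14 = 10·149666781674361153 + 3116760593696699 = 1499784577337308229 → 49542796468935569126/1499784577337308229
APPEND 47: p_15 = 47·49542796468935569126 + 4943983965895819451 = 2333455418005867568373, q_15 = 47·1499784577337308229 + 149666781674361153 = 70639541916527847916 → 2333455418005867568373/70639541916527847916
APPEND 1: p_16 = 1·2333455418005867568373 + 49542796468935569126 = 2382998214474803137499, q_16 = 1·70639541916527847916 + 1499784577337308229 = 72139326493865156145 → 2382998214474803137499/72139326493865156145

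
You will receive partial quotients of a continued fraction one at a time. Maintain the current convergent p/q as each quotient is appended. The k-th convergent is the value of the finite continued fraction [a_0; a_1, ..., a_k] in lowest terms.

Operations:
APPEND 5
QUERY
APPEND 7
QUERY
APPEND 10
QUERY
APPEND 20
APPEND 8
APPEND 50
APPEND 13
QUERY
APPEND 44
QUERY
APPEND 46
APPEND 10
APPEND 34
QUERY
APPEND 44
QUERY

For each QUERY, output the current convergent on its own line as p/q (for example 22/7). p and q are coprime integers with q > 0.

5/1
36/7
365/71
38538871/7496588
1698670310/330425649
26716239028211/5196847538788
1176297989642904/228813692896741

APPEND 5: p_0 = 5·1 + 0 = 5, q_0 = 5·0 + 1 = 1 → 5/1
APPEND 7: p_1 = 7·5 + 1 = 36, q_1 = 7·1 + 0 = 7 → 36/7
APPEND 10: p_2 = 10·36 + 5 = 365, q_2 = 10·7 + 1 = 71 → 365/71
APPEND 20: p_3 = 20·365 + 36 = 7336, q_3 = 20·71 + 7 = 1427 → 7336/1427
APPEND 8: p_4 = 8·7336 + 365 = 59053, q_4 = 8·1427 + 71 = 11487 → 59053/11487
APPEND 50: p_5 = 50·59053 + 7336 = 2959986, q_5 = 50·11487 + 1427 = 575777 → 2959986/575777
APPEND 13: p_6 = 13·2959986 + 59053 = 38538871, q_6 = 13·575777 + 11487 = 7496588 → 38538871/7496588
APPEND 44: p_7 = 44·38538871 + 2959986 = 1698670310, q_7 = 44·7496588 + 575777 = 330425649 → 1698670310/330425649
APPEND 46: p_8 = 46·1698670310 + 38538871 = 78177373131, q_8 = 46·330425649 + 7496588 = 15207076442 → 78177373131/15207076442
APPEND 10: p_9 = 10·78177373131 + 1698670310 = 783472401620, q_9 = 10·15207076442 + 330425649 = 152401190069 → 783472401620/152401190069
APPEND 34: p_10 = 34·783472401620 + 78177373131 = 26716239028211, q_10 = 34·152401190069 + 15207076442 = 5196847538788 → 26716239028211/5196847538788
APPEND 44: p_11 = 44·26716239028211 + 783472401620 = 1176297989642904, q_11 = 44·5196847538788 + 152401190069 = 228813692896741 → 1176297989642904/228813692896741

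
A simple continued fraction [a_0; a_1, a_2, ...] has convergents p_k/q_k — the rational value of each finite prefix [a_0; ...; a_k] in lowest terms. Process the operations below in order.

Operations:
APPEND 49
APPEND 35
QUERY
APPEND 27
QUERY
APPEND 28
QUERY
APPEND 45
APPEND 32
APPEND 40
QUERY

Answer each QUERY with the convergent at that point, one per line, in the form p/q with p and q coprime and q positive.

1716/35
46381/946
1300384/26523
75072065101/1531191081

APPEND 49: p_0 = 49·1 + 0 = 49, q_0 = 49·0 + 1 = 1 → 49/1
APPEND 35: p_1 = 35·49 + 1 = 1716, q_1 = 35·1 + 0 = 35 → 1716/35
APPEND 27: p_2 = 27·1716 + 49 = 46381, q_2 = 27·35 + 1 = 946 → 46381/946
APPEND 28: p_3 = 28·46381 + 1716 = 1300384, q_3 = 28·946 + 35 = 26523 → 1300384/26523
APPEND 45: p_4 = 45·1300384 + 46381 = 58563661, q_4 = 45·26523 + 946 = 1194481 → 58563661/1194481
APPEND 32: p_5 = 32·58563661 + 1300384 = 1875337536, q_5 = 32·1194481 + 26523 = 38249915 → 1875337536/38249915
APPEND 40: p_6 = 40·1875337536 + 58563661 = 75072065101, q_6 = 40·38249915 + 1194481 = 1531191081 → 75072065101/1531191081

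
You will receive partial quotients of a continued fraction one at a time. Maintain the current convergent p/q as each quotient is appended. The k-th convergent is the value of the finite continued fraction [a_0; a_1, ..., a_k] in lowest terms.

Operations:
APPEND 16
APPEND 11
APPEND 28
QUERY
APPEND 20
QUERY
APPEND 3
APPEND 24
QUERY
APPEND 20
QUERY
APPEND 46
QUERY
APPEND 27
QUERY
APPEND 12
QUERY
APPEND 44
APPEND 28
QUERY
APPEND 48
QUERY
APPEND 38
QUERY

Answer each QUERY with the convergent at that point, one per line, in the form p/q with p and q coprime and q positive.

4972/309
99617/6191
7391369/459359
148131203/9206062
6821426707/423938211
184326652292/11455537759
2218741254211/137890391319
2740869112706339/170339607553579
131659526351741848/8182379795327587
5005802870478896563/311100771830001885

APPEND 16: p_0 = 16·1 + 0 = 16, q_0 = 16·0 + 1 = 1 → 16/1
APPEND 11: p_1 = 11·16 + 1 = 177, q_1 = 11·1 + 0 = 11 → 177/11
APPEND 28: p_2 = 28·177 + 16 = 4972, q_2 = 28·11 + 1 = 309 → 4972/309
APPEND 20: p_3 = 20·4972 + 177 = 99617, q_3 = 20·309 + 11 = 6191 → 99617/6191
APPEND 3: p_4 = 3·99617 + 4972 = 303823, q_4 = 3·6191 + 309 = 18882 → 303823/18882
APPEND 24: p_5 = 24·303823 + 99617 = 7391369, q_5 = 24·18882 + 6191 = 459359 → 7391369/459359
APPEND 20: p_6 = 20·7391369 + 303823 = 148131203, q_6 = 20·459359 + 18882 = 9206062 → 148131203/9206062
APPEND 46: p_7 = 46·148131203 + 7391369 = 6821426707, q_7 = 46·9206062 + 459359 = 423938211 → 6821426707/423938211
APPEND 27: p_8 = 27·6821426707 + 148131203 = 184326652292, q_8 = 27·423938211 + 9206062 = 11455537759 → 184326652292/11455537759
APPEND 12: p_9 = 12·184326652292 + 6821426707 = 2218741254211, q_9 = 12·11455537759 + 423938211 = 137890391319 → 2218741254211/137890391319
APPEND 44: p_10 = 44·2218741254211 + 184326652292 = 97808941837576, q_10 = 44·137890391319 + 11455537759 = 6078632755795 → 97808941837576/6078632755795
APPEND 28: p_11 = 28·97808941837576 + 2218741254211 = 2740869112706339, q_11 = 28·6078632755795 + 137890391319 = 170339607553579 → 2740869112706339/170339607553579
APPEND 48: p_12 = 48·2740869112706339 + 97808941837576 = 131659526351741848, q_12 = 48·170339607553579 + 6078632755795 = 8182379795327587 → 131659526351741848/8182379795327587
APPEND 38: p_13 = 38·131659526351741848 + 2740869112706339 = 5005802870478896563, q_13 = 38·8182379795327587 + 170339607553579 = 311100771830001885 → 5005802870478896563/311100771830001885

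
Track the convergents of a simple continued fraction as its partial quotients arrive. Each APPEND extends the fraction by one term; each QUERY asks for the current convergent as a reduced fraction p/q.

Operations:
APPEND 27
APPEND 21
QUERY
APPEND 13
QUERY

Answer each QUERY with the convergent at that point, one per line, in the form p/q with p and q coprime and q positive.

APPEND 27: p_0 = 27·1 + 0 = 27, q_0 = 27·0 + 1 = 1 → 27/1
APPEND 21: p_1 = 21·27 + 1 = 568, q_1 = 21·1 + 0 = 21 → 568/21
APPEND 13: p_2 = 13·568 + 27 = 7411, q_2 = 13·21 + 1 = 274 → 7411/274

568/21
7411/274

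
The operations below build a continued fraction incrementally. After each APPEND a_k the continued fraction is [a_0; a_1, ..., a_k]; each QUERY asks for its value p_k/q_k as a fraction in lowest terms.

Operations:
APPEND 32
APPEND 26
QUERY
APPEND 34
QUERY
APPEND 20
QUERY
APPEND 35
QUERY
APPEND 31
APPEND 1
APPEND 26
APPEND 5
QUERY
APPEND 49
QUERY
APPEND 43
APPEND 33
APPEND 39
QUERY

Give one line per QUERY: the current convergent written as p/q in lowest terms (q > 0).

APPEND 32: p_0 = 32·1 + 0 = 32, q_0 = 32·0 + 1 = 1 → 32/1
APPEND 26: p_1 = 26·32 + 1 = 833, q_1 = 26·1 + 0 = 26 → 833/26
APPEND 34: p_2 = 34·833 + 32 = 28354, q_2 = 34·26 + 1 = 885 → 28354/885
APPEND 20: p_3 = 20·28354 + 833 = 567913, q_3 = 20·885 + 26 = 17726 → 567913/17726
APPEND 35: p_4 = 35·567913 + 28354 = 19905309, q_4 = 35·17726 + 885 = 621295 → 19905309/621295
APPEND 31: p_5 = 31·19905309 + 567913 = 617632492, q_5 = 31·621295 + 17726 = 19277871 → 617632492/19277871
APPEND 1: p_6 = 1·617632492 + 19905309 = 637537801, q_6 = 1·19277871 + 621295 = 19899166 → 637537801/19899166
APPEND 26: p_7 = 26·637537801 + 617632492 = 17193615318, q_7 = 26·19899166 + 19277871 = 536656187 → 17193615318/536656187
APPEND 5: p_8 = 5·17193615318 + 637537801 = 86605614391, q_8 = 5·536656187 + 19899166 = 2703180101 → 86605614391/2703180101
APPEND 49: p_9 = 49·86605614391 + 17193615318 = 4260868720477, q_9 = 49·2703180101 + 536656187 = 132992481136 → 4260868720477/132992481136
APPEND 43: p_10 = 43·4260868720477 + 86605614391 = 183303960594902, q_10 = 43·132992481136 + 2703180101 = 5721379868949 → 183303960594902/5721379868949
APPEND 33: p_11 = 33·183303960594902 + 4260868720477 = 6053291568352243, q_11 = 33·5721379868949 + 132992481136 = 188938528156453 → 6053291568352243/188938528156453
APPEND 39: p_12 = 39·6053291568352243 + 183303960594902 = 236261675126332379, q_12 = 39·188938528156453 + 5721379868949 = 7374323977970616 → 236261675126332379/7374323977970616

833/26
28354/885
567913/17726
19905309/621295
86605614391/2703180101
4260868720477/132992481136
236261675126332379/7374323977970616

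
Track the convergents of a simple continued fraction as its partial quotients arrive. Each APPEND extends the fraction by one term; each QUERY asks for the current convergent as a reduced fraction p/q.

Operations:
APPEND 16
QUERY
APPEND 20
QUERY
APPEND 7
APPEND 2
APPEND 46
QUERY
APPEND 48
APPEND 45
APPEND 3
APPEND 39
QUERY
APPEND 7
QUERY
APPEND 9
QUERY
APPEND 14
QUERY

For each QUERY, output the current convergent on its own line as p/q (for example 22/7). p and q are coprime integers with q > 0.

16/1
321/20
225225/14033
57879472353/3606272108
406627910138/25335595351
3717530663595/231626630267
52452057200468/3268108419089

APPEND 16: p_0 = 16·1 + 0 = 16, q_0 = 16·0 + 1 = 1 → 16/1
APPEND 20: p_1 = 20·16 + 1 = 321, q_1 = 20·1 + 0 = 20 → 321/20
APPEND 7: p_2 = 7·321 + 16 = 2263, q_2 = 7·20 + 1 = 141 → 2263/141
APPEND 2: p_3 = 2·2263 + 321 = 4847, q_3 = 2·141 + 20 = 302 → 4847/302
APPEND 46: p_4 = 46·4847 + 2263 = 225225, q_4 = 46·302 + 141 = 14033 → 225225/14033
APPEND 48: p_5 = 48·225225 + 4847 = 10815647, q_5 = 48·14033 + 302 = 673886 → 10815647/673886
APPEND 45: p_6 = 45·10815647 + 225225 = 486929340, q_6 = 45·673886 + 14033 = 30338903 → 486929340/30338903
APPEND 3: p_7 = 3·486929340 + 10815647 = 1471603667, q_7 = 3·30338903 + 673886 = 91690595 → 1471603667/91690595
APPEND 39: p_8 = 39·1471603667 + 486929340 = 57879472353, q_8 = 39·91690595 + 30338903 = 3606272108 → 57879472353/3606272108
APPEND 7: p_9 = 7·57879472353 + 1471603667 = 406627910138, q_9 = 7·3606272108 + 91690595 = 25335595351 → 406627910138/25335595351
APPEND 9: p_10 = 9·406627910138 + 57879472353 = 3717530663595, q_10 = 9·25335595351 + 3606272108 = 231626630267 → 3717530663595/231626630267
APPEND 14: p_11 = 14·3717530663595 + 406627910138 = 52452057200468, q_11 = 14·231626630267 + 25335595351 = 3268108419089 → 52452057200468/3268108419089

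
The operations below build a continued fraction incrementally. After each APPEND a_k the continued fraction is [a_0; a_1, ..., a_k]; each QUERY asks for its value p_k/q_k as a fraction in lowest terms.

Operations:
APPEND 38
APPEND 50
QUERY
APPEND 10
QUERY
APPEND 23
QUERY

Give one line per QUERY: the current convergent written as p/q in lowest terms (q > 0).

APPEND 38: p_0 = 38·1 + 0 = 38, q_0 = 38·0 + 1 = 1 → 38/1
APPEND 50: p_1 = 50·38 + 1 = 1901, q_1 = 50·1 + 0 = 50 → 1901/50
APPEND 10: p_2 = 10·1901 + 38 = 19048, q_2 = 10·50 + 1 = 501 → 19048/501
APPEND 23: p_3 = 23·19048 + 1901 = 440005, q_3 = 23·501 + 50 = 11573 → 440005/11573

1901/50
19048/501
440005/11573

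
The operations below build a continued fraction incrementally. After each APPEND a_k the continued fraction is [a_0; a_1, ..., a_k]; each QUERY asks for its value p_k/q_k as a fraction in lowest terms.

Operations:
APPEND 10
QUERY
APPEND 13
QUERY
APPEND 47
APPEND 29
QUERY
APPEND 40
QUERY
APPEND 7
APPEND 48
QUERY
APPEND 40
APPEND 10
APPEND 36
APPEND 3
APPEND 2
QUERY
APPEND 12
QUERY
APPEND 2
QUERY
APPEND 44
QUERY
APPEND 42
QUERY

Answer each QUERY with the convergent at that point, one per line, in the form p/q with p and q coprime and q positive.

10/1
131/13
178974/17761
7165127/711052
2423238551/240477052
247623249063895/24573605812343
3077742127223778/305428598131849
6403107503511451/635430802076041
284814472281727622/28264383889477653
11968610943336071575/1187739554160137467

APPEND 10: p_0 = 10·1 + 0 = 10, q_0 = 10·0 + 1 = 1 → 10/1
APPEND 13: p_1 = 13·10 + 1 = 131, q_1 = 13·1 + 0 = 13 → 131/13
APPEND 47: p_2 = 47·131 + 10 = 6167, q_2 = 47·13 + 1 = 612 → 6167/612
APPEND 29: p_3 = 29·6167 + 131 = 178974, q_3 = 29·612 + 13 = 17761 → 178974/17761
APPEND 40: p_4 = 40·178974 + 6167 = 7165127, q_4 = 40·17761 + 612 = 711052 → 7165127/711052
APPEND 7: p_5 = 7·7165127 + 178974 = 50334863, q_5 = 7·711052 + 17761 = 4995125 → 50334863/4995125
APPEND 48: p_6 = 48·50334863 + 7165127 = 2423238551, q_6 = 48·4995125 + 711052 = 240477052 → 2423238551/240477052
APPEND 40: p_7 = 40·2423238551 + 50334863 = 96979876903, q_7 = 40·240477052 + 4995125 = 9624077205 → 96979876903/9624077205
APPEND 10: p_8 = 10·96979876903 + 2423238551 = 972222007581, q_8 = 10·9624077205 + 240477052 = 96481249102 → 972222007581/96481249102
APPEND 36: p_9 = 36·972222007581 + 96979876903 = 35096972149819, q_9 = 36·96481249102 + 9624077205 = 3482949044877 → 35096972149819/3482949044877
APPEND 3: p_10 = 3·35096972149819 + 972222007581 = 106263138457038, q_10 = 3·3482949044877 + 96481249102 = 10545328383733 → 106263138457038/10545328383733
APPEND 2: p_11 = 2·106263138457038 + 35096972149819 = 247623249063895, q_11 = 2·10545328383733 + 3482949044877 = 24573605812343 → 247623249063895/24573605812343
APPEND 12: p_12 = 12·247623249063895 + 106263138457038 = 3077742127223778, q_12 = 12·24573605812343 + 10545328383733 = 305428598131849 → 3077742127223778/305428598131849
APPEND 2: p_13 = 2·3077742127223778 + 247623249063895 = 6403107503511451, q_13 = 2·305428598131849 + 24573605812343 = 635430802076041 → 6403107503511451/635430802076041
APPEND 44: p_14 = 44·6403107503511451 + 3077742127223778 = 284814472281727622, q_14 = 44·635430802076041 + 305428598131849 = 28264383889477653 → 284814472281727622/28264383889477653
APPEND 42: p_15 = 42·284814472281727622 + 6403107503511451 = 11968610943336071575, q_15 = 42·28264383889477653 + 635430802076041 = 1187739554160137467 → 11968610943336071575/1187739554160137467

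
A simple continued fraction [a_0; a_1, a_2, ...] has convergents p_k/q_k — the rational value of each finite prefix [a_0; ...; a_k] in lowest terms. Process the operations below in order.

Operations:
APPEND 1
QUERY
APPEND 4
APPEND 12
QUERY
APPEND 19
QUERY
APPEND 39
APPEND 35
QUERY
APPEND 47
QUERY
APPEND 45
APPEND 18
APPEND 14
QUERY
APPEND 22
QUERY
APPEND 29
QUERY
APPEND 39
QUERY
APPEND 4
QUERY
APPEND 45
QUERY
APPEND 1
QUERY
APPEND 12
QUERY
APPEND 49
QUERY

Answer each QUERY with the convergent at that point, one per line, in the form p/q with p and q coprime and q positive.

1/1
61/49
1164/935
1592159/1278925
74876930/60145989
853924941297/685927696636
18847102557626/15139210743721
547419899112451/439723039264545
21368223167943215/17164337742060976
86020312570885311/69097074007508449
3892282288857782210/3126532668079941181
3978302601428667521/3195629742087449630
51631913506001792462/41474089573129336741
2533942064395516498159/2035426018825424949939

APPEND 1: p_0 = 1·1 + 0 = 1, q_0 = 1·0 + 1 = 1 → 1/1
APPEND 4: p_1 = 4·1 + 1 = 5, q_1 = 4·1 + 0 = 4 → 5/4
APPEND 12: p_2 = 12·5 + 1 = 61, q_2 = 12·4 + 1 = 49 → 61/49
APPEND 19: p_3 = 19·61 + 5 = 1164, q_3 = 19·49 + 4 = 935 → 1164/935
APPEND 39: p_4 = 39·1164 + 61 = 45457, q_4 = 39·935 + 49 = 36514 → 45457/36514
APPEND 35: p_5 = 35·45457 + 1164 = 1592159, q_5 = 35·36514 + 935 = 1278925 → 1592159/1278925
APPEND 47: p_6 = 47·1592159 + 45457 = 74876930, q_6 = 47·1278925 + 36514 = 60145989 → 74876930/60145989
APPEND 45: p_7 = 45·74876930 + 1592159 = 3371054009, q_7 = 45·60145989 + 1278925 = 2707848430 → 3371054009/2707848430
APPEND 18: p_8 = 18·3371054009 + 74876930 = 60753849092, q_8 = 18·2707848430 + 60145989 = 48801417729 → 60753849092/48801417729
APPEND 14: p_9 = 14·60753849092 + 3371054009 = 853924941297, q_9 = 14·48801417729 + 2707848430 = 685927696636 → 853924941297/685927696636
APPEND 22: p_10 = 22·853924941297 + 60753849092 = 18847102557626, q_10 = 22·685927696636 + 48801417729 = 15139210743721 → 18847102557626/15139210743721
APPEND 29: p_11 = 29·18847102557626 + 853924941297 = 547419899112451, q_11 = 29·15139210743721 + 685927696636 = 439723039264545 → 547419899112451/439723039264545
APPEND 39: p_12 = 39·547419899112451 + 18847102557626 = 21368223167943215, q_12 = 39·439723039264545 + 15139210743721 = 17164337742060976 → 21368223167943215/17164337742060976
APPEND 4: p_13 = 4·21368223167943215 + 547419899112451 = 86020312570885311, q_13 = 4·17164337742060976 + 439723039264545 = 69097074007508449 → 86020312570885311/69097074007508449
APPEND 45: p_14 = 45·86020312570885311 + 21368223167943215 = 3892282288857782210, q_14 = 45·69097074007508449 + 17164337742060976 = 3126532668079941181 → 3892282288857782210/3126532668079941181
APPEND 1: p_15 = 1·3892282288857782210 + 86020312570885311 = 3978302601428667521, q_15 = 1·3126532668079941181 + 69097074007508449 = 3195629742087449630 → 3978302601428667521/3195629742087449630
APPEND 12: p_16 = 12·3978302601428667521 + 3892282288857782210 = 51631913506001792462, q_16 = 12·3195629742087449630 + 3126532668079941181 = 41474089573129336741 → 51631913506001792462/41474089573129336741
APPEND 49: p_17 = 49·51631913506001792462 + 3978302601428667521 = 2533942064395516498159, q_17 = 49·41474089573129336741 + 3195629742087449630 = 2035426018825424949939 → 2533942064395516498159/2035426018825424949939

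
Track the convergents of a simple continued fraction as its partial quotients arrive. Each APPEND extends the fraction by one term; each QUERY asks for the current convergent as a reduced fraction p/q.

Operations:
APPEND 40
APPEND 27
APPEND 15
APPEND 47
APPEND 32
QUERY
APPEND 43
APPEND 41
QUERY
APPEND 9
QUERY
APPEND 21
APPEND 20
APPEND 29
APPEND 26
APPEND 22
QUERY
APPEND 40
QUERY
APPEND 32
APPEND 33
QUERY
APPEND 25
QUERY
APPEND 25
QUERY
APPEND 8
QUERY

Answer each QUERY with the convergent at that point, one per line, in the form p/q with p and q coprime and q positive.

24498367/611894
43246487094/1080164485
390272578693/9747810916
2752979325075119218/68760972155307837
110244090328696982457/2753558937523778906
116618851795160189391243/2912780909043759462263
2919001858748848113338917/72907705373066902789404
73091665320516363022864168/1825605415235716329197363
587652324422879752296252261/14677751027258797536368308

APPEND 40: p_0 = 40·1 + 0 = 40, q_0 = 40·0 + 1 = 1 → 40/1
APPEND 27: p_1 = 27·40 + 1 = 1081, q_1 = 27·1 + 0 = 27 → 1081/27
APPEND 15: p_2 = 15·1081 + 40 = 16255, q_2 = 15·27 + 1 = 406 → 16255/406
APPEND 47: p_3 = 47·16255 + 1081 = 765066, q_3 = 47·406 + 27 = 19109 → 765066/19109
APPEND 32: p_4 = 32·765066 + 16255 = 24498367, q_4 = 32·19109 + 406 = 611894 → 24498367/611894
APPEND 43: p_5 = 43·24498367 + 765066 = 1054194847, q_5 = 43·611894 + 19109 = 26330551 → 1054194847/26330551
APPEND 41: p_6 = 41·1054194847 + 24498367 = 43246487094, q_6 = 41·26330551 + 611894 = 1080164485 → 43246487094/1080164485
APPEND 9: p_7 = 9·43246487094 + 1054194847 = 390272578693, q_7 = 9·1080164485 + 26330551 = 9747810916 → 390272578693/9747810916
APPEND 21: p_8 = 21·390272578693 + 43246487094 = 8238970639647, q_8 = 21·9747810916 + 1080164485 = 205784193721 → 8238970639647/205784193721
APPEND 20: p_9 = 20·8238970639647 + 390272578693 = 165169685371633, q_9 = 20·205784193721 + 9747810916 = 4125431685336 → 165169685371633/4125431685336
APPEND 29: p_10 = 29·165169685371633 + 8238970639647 = 4798159846417004, q_10 = 29·4125431685336 + 205784193721 = 119843303068465 → 4798159846417004/119843303068465
APPEND 26: p_11 = 26·4798159846417004 + 165169685371633 = 124917325692213737, q_11 = 26·119843303068465 + 4125431685336 = 3120051311465426 → 124917325692213737/3120051311465426
APPEND 22: p_12 = 22·124917325692213737 + 4798159846417004 = 2752979325075119218, q_12 = 22·3120051311465426 + 119843303068465 = 68760972155307837 → 2752979325075119218/68760972155307837
APPEND 40: p_13 = 40·2752979325075119218 + 124917325692213737 = 110244090328696982457, q_13 = 40·68760972155307837 + 3120051311465426 = 2753558937523778906 → 110244090328696982457/2753558937523778906
APPEND 32: p_14 = 32·110244090328696982457 + 2752979325075119218 = 3530563869843378557842, q_14 = 32·2753558937523778906 + 68760972155307837 = 88182646972916232829 → 3530563869843378557842/88182646972916232829
APPEND 33: p_15 = 33·3530563869843378557842 + 110244090328696982457 = 116618851795160189391243, q_15 = 33·88182646972916232829 + 2753558937523778906 = 2912780909043759462263 → 116618851795160189391243/2912780909043759462263
APPEND 25: p_16 = 25·116618851795160189391243 + 3530563869843378557842 = 2919001858748848113338917, q_16 = 25·2912780909043759462263 + 88182646972916232829 = 72907705373066902789404 → 2919001858748848113338917/72907705373066902789404
APPEND 25: p_17 = 25·2919001858748848113338917 + 116618851795160189391243 = 73091665320516363022864168, q_17 = 25·72907705373066902789404 + 2912780909043759462263 = 1825605415235716329197363 → 73091665320516363022864168/1825605415235716329197363
APPEND 8: p_18 = 8·73091665320516363022864168 + 2919001858748848113338917 = 587652324422879752296252261, q_18 = 8·1825605415235716329197363 + 72907705373066902789404 = 14677751027258797536368308 → 587652324422879752296252261/14677751027258797536368308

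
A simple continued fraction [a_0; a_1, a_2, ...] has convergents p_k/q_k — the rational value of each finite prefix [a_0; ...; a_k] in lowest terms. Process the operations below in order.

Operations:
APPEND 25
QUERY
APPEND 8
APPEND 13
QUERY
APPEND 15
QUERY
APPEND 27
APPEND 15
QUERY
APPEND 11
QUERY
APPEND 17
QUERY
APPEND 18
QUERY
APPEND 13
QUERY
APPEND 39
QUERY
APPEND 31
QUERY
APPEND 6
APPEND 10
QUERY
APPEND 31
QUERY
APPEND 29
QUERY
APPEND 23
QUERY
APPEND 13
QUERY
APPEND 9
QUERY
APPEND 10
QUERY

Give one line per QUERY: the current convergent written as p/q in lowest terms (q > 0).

25/1
2638/105
39771/1583
16186596/644273
179129011/7129849
3061379783/121851706
55283965105/2200460557
721752926148/28727838947
28203648084877/1122586179490
875034843557335/34828899403137
53659161937846205/2135788725386257
1668712432782661242/66419546469572279
48446319712635022223/1928302636342982348
1115934065823388172371/44417380182358166283
14555589175416681263046/579354245006999144027
132116236644573519539785/5258605585245350462526
1335717955621151876660896/53165410097460503769287

APPEND 25: p_0 = 25·1 + 0 = 25, q_0 = 25·0 + 1 = 1 → 25/1
APPEND 8: p_1 = 8·25 + 1 = 201, q_1 = 8·1 + 0 = 8 → 201/8
APPEND 13: p_2 = 13·201 + 25 = 2638, q_2 = 13·8 + 1 = 105 → 2638/105
APPEND 15: p_3 = 15·2638 + 201 = 39771, q_3 = 15·105 + 8 = 1583 → 39771/1583
APPEND 27: p_4 = 27·39771 + 2638 = 1076455, q_4 = 27·1583 + 105 = 42846 → 1076455/42846
APPEND 15: p_5 = 15·1076455 + 39771 = 16186596, q_5 = 15·42846 + 1583 = 644273 → 16186596/644273
APPEND 11: p_6 = 11·16186596 + 1076455 = 179129011, q_6 = 11·644273 + 42846 = 7129849 → 179129011/7129849
APPEND 17: p_7 = 17·179129011 + 16186596 = 3061379783, q_7 = 17·7129849 + 644273 = 121851706 → 3061379783/121851706
APPEND 18: p_8 = 18·3061379783 + 179129011 = 55283965105, q_8 = 18·121851706 + 7129849 = 2200460557 → 55283965105/2200460557
APPEND 13: p_9 = 13·55283965105 + 3061379783 = 721752926148, q_9 = 13·2200460557 + 121851706 = 28727838947 → 721752926148/28727838947
APPEND 39: p_10 = 39·721752926148 + 55283965105 = 28203648084877, q_10 = 39·28727838947 + 2200460557 = 1122586179490 → 28203648084877/1122586179490
APPEND 31: p_11 = 31·28203648084877 + 721752926148 = 875034843557335, q_11 = 31·1122586179490 + 28727838947 = 34828899403137 → 875034843557335/34828899403137
APPEND 6: p_12 = 6·875034843557335 + 28203648084877 = 5278412709428887, q_12 = 6·34828899403137 + 1122586179490 = 210095982598312 → 5278412709428887/210095982598312
APPEND 10: p_13 = 10·5278412709428887 + 875034843557335 = 53659161937846205, q_13 = 10·210095982598312 + 34828899403137 = 2135788725386257 → 53659161937846205/2135788725386257
APPEND 31: p_14 = 31·53659161937846205 + 5278412709428887 = 1668712432782661242, q_14 = 31·2135788725386257 + 210095982598312 = 66419546469572279 → 1668712432782661242/66419546469572279
APPEND 29: p_15 = 29·1668712432782661242 + 53659161937846205 = 48446319712635022223, q_15 = 29·66419546469572279 + 2135788725386257 = 1928302636342982348 → 48446319712635022223/1928302636342982348
APPEND 23: p_16 = 23·48446319712635022223 + 1668712432782661242 = 1115934065823388172371, q_16 = 23·1928302636342982348 + 66419546469572279 = 44417380182358166283 → 1115934065823388172371/44417380182358166283
APPEND 13: p_17 = 13·1115934065823388172371 + 48446319712635022223 = 14555589175416681263046, q_17 = 13·44417380182358166283 + 1928302636342982348 = 579354245006999144027 → 14555589175416681263046/579354245006999144027
APPEND 9: p_18 = 9·14555589175416681263046 + 1115934065823388172371 = 132116236644573519539785, q_18 = 9·579354245006999144027 + 44417380182358166283 = 5258605585245350462526 → 132116236644573519539785/5258605585245350462526
APPEND 10: p_19 = 10·132116236644573519539785 + 14555589175416681263046 = 1335717955621151876660896, q_19 = 10·5258605585245350462526 + 579354245006999144027 = 53165410097460503769287 → 1335717955621151876660896/53165410097460503769287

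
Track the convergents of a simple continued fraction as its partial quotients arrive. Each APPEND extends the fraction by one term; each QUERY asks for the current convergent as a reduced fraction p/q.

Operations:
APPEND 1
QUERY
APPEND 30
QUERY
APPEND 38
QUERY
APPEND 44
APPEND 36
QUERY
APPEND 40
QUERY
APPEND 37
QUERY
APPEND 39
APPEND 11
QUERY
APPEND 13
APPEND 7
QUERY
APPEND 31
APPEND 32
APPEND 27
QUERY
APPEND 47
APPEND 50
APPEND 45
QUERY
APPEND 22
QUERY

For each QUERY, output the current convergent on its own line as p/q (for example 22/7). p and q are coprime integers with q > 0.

1/1
31/30
1179/1141
1869831/1809565
74845147/72432834
2771140270/2681824423
1192413612717/1153981263064
110459097579703/106898921299205
2978445337467451196/2882447898817726605
315492638718278390407797/305324083717853230109441
6947845886059947448584080/6723911808504606051445107

APPEND 1: p_0 = 1·1 + 0 = 1, q_0 = 1·0 + 1 = 1 → 1/1
APPEND 30: p_1 = 30·1 + 1 = 31, q_1 = 30·1 + 0 = 30 → 31/30
APPEND 38: p_2 = 38·31 + 1 = 1179, q_2 = 38·30 + 1 = 1141 → 1179/1141
APPEND 44: p_3 = 44·1179 + 31 = 51907, q_3 = 44·1141 + 30 = 50234 → 51907/50234
APPEND 36: p_4 = 36·51907 + 1179 = 1869831, q_4 = 36·50234 + 1141 = 1809565 → 1869831/1809565
APPEND 40: p_5 = 40·1869831 + 51907 = 74845147, q_5 = 40·1809565 + 50234 = 72432834 → 74845147/72432834
APPEND 37: p_6 = 37·74845147 + 1869831 = 2771140270, q_6 = 37·72432834 + 1809565 = 2681824423 → 2771140270/2681824423
APPEND 39: p_7 = 39·2771140270 + 74845147 = 108149315677, q_7 = 39·2681824423 + 72432834 = 104663585331 → 108149315677/104663585331
APPEND 11: p_8 = 11·108149315677 + 2771140270 = 1192413612717, q_8 = 11·104663585331 + 2681824423 = 1153981263064 → 1192413612717/1153981263064
APPEND 13: p_9 = 13·1192413612717 + 108149315677 = 15609526280998, q_9 = 13·1153981263064 + 104663585331 = 15106420005163 → 15609526280998/15106420005163
APPEND 7: p_10 = 7·15609526280998 + 1192413612717 = 110459097579703, q_10 = 7·15106420005163 + 1153981263064 = 106898921299205 → 110459097579703/106898921299205
APPEND 31: p_11 = 31·110459097579703 + 15609526280998 = 3439841551251791, q_11 = 31·106898921299205 + 15106420005163 = 3328972980280518 → 3439841551251791/3328972980280518
APPEND 32: p_12 = 32·3439841551251791 + 110459097579703 = 110185388737637015, q_12 = 32·3328972980280518 + 106898921299205 = 106634034290275781 → 110185388737637015/106634034290275781
APPEND 27: p_13 = 27·110185388737637015 + 3439841551251791 = 2978445337467451196, q_13 = 27·106634034290275781 + 3328972980280518 = 2882447898817726605 → 2978445337467451196/2882447898817726605
APPEND 47: p_14 = 47·2978445337467451196 + 110185388737637015 = 140097116249707843227, q_14 = 47·2882447898817726605 + 106634034290275781 = 135581685278723426216 → 140097116249707843227/135581685278723426216
APPEND 50: p_15 = 50·140097116249707843227 + 2978445337467451196 = 7007834257822859612546, q_15 = 50·135581685278723426216 + 2882447898817726605 = 6781966711834989037405 → 7007834257822859612546/6781966711834989037405
APPEND 45: p_16 = 45·7007834257822859612546 + 140097116249707843227 = 315492638718278390407797, q_16 = 45·6781966711834989037405 + 135581685278723426216 = 305324083717853230109441 → 315492638718278390407797/305324083717853230109441
APPEND 22: p_17 = 22·315492638718278390407797 + 7007834257822859612546 = 6947845886059947448584080, q_17 = 22·305324083717853230109441 + 6781966711834989037405 = 6723911808504606051445107 → 6947845886059947448584080/6723911808504606051445107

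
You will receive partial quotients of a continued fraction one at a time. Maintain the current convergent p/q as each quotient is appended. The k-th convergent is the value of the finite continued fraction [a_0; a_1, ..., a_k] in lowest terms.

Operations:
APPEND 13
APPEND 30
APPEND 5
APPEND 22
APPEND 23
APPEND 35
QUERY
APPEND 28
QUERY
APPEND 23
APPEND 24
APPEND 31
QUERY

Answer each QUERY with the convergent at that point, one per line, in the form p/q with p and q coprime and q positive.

35280602/2706997
988863625/75873163
17001117035240/1304455428823

APPEND 13: p_0 = 13·1 + 0 = 13, q_0 = 13·0 + 1 = 1 → 13/1
APPEND 30: p_1 = 30·13 + 1 = 391, q_1 = 30·1 + 0 = 30 → 391/30
APPEND 5: p_2 = 5·391 + 13 = 1968, q_2 = 5·30 + 1 = 151 → 1968/151
APPEND 22: p_3 = 22·1968 + 391 = 43687, q_3 = 22·151 + 30 = 3352 → 43687/3352
APPEND 23: p_4 = 23·43687 + 1968 = 1006769, q_4 = 23·3352 + 151 = 77247 → 1006769/77247
APPEND 35: p_5 = 35·1006769 + 43687 = 35280602, q_5 = 35·77247 + 3352 = 2706997 → 35280602/2706997
APPEND 28: p_6 = 28·35280602 + 1006769 = 988863625, q_6 = 28·2706997 + 77247 = 75873163 → 988863625/75873163
APPEND 23: p_7 = 23·988863625 + 35280602 = 22779143977, q_7 = 23·75873163 + 2706997 = 1747789746 → 22779143977/1747789746
APPEND 24: p_8 = 24·22779143977 + 988863625 = 547688319073, q_8 = 24·1747789746 + 75873163 = 42022827067 → 547688319073/42022827067
APPEND 31: p_9 = 31·547688319073 + 22779143977 = 17001117035240, q_9 = 31·42022827067 + 1747789746 = 1304455428823 → 17001117035240/1304455428823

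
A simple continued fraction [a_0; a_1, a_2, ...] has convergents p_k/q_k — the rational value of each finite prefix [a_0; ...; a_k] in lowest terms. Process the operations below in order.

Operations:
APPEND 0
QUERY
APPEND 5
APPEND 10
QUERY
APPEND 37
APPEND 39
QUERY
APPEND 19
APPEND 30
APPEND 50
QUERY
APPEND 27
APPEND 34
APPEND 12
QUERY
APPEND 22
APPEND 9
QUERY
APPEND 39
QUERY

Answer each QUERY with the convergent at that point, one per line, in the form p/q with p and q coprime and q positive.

APPEND 0: p_0 = 0·1 + 0 = 0, q_0 = 0·0 + 1 = 1 → 0/1
APPEND 5: p_1 = 5·0 + 1 = 1, q_1 = 5·1 + 0 = 5 → 1/5
APPEND 10: p_2 = 10·1 + 0 = 10, q_2 = 10·5 + 1 = 51 → 10/51
APPEND 37: p_3 = 37·10 + 1 = 371, q_3 = 37·51 + 5 = 1892 → 371/1892
APPEND 39: p_4 = 39·371 + 10 = 14479, q_4 = 39·1892 + 51 = 73839 → 14479/73839
APPEND 19: p_5 = 19·14479 + 371 = 275472, q_5 = 19·73839 + 1892 = 1404833 → 275472/1404833
APPEND 30: p_6 = 30·275472 + 14479 = 8278639, q_6 = 30·1404833 + 73839 = 42218829 → 8278639/42218829
APPEND 50: p_7 = 50·8278639 + 275472 = 414207422, q_7 = 50·42218829 + 1404833 = 2112346283 → 414207422/2112346283
APPEND 27: p_8 = 27·414207422 + 8278639 = 11191879033, q_8 = 27·2112346283 + 42218829 = 57075568470 → 11191879033/57075568470
APPEND 34: p_9 = 34·11191879033 + 414207422 = 380938094544, q_9 = 34·57075568470 + 2112346283 = 1942681674263 → 380938094544/1942681674263
APPEND 12: p_10 = 12·380938094544 + 11191879033 = 4582449013561, q_10 = 12·1942681674263 + 57075568470 = 23369255659626 → 4582449013561/23369255659626
APPEND 22: p_11 = 22·4582449013561 + 380938094544 = 101194816392886, q_11 = 22·23369255659626 + 1942681674263 = 516066306186035 → 101194816392886/516066306186035
APPEND 9: p_12 = 9·101194816392886 + 4582449013561 = 915335796549535, q_12 = 9·516066306186035 + 23369255659626 = 4667966011333941 → 915335796549535/4667966011333941
APPEND 39: p_13 = 39·915335796549535 + 101194816392886 = 35799290881824751, q_13 = 39·4667966011333941 + 516066306186035 = 182566740748209734 → 35799290881824751/182566740748209734

0/1
10/51
14479/73839
414207422/2112346283
4582449013561/23369255659626
915335796549535/4667966011333941
35799290881824751/182566740748209734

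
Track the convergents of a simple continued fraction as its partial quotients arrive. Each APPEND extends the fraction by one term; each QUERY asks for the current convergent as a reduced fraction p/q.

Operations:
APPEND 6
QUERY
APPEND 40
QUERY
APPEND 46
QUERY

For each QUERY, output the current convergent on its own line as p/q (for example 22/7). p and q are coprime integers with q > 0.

6/1
241/40
11092/1841

APPEND 6: p_0 = 6·1 + 0 = 6, q_0 = 6·0 + 1 = 1 → 6/1
APPEND 40: p_1 = 40·6 + 1 = 241, q_1 = 40·1 + 0 = 40 → 241/40
APPEND 46: p_2 = 46·241 + 6 = 11092, q_2 = 46·40 + 1 = 1841 → 11092/1841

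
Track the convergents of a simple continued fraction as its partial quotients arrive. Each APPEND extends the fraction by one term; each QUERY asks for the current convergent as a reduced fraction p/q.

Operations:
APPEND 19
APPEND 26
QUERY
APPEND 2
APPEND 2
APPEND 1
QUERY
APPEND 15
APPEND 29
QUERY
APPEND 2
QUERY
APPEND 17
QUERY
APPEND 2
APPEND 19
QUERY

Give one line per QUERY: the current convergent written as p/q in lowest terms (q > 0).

APPEND 19: p_0 = 19·1 + 0 = 19, q_0 = 19·0 + 1 = 1 → 19/1
APPEND 26: p_1 = 26·19 + 1 = 495, q_1 = 26·1 + 0 = 26 → 495/26
APPEND 2: p_2 = 2·495 + 19 = 1009, q_2 = 2·26 + 1 = 53 → 1009/53
APPEND 2: p_3 = 2·1009 + 495 = 2513, q_3 = 2·53 + 26 = 132 → 2513/132
APPEND 1: p_4 = 1·2513 + 1009 = 3522, q_4 = 1·132 + 53 = 185 → 3522/185
APPEND 15: p_5 = 15·3522 + 2513 = 55343, q_5 = 15·185 + 132 = 2907 → 55343/2907
APPEND 29: p_6 = 29·55343 + 3522 = 1608469, q_6 = 29·2907 + 185 = 84488 → 1608469/84488
APPEND 2: p_7 = 2·1608469 + 55343 = 3272281, q_7 = 2·84488 + 2907 = 171883 → 3272281/171883
APPEND 17: p_8 = 17·3272281 + 1608469 = 57237246, q_8 = 17·171883 + 84488 = 3006499 → 57237246/3006499
APPEND 2: p_9 = 2·57237246 + 3272281 = 117746773, q_9 = 2·3006499 + 171883 = 6184881 → 117746773/6184881
APPEND 19: p_10 = 19·117746773 + 57237246 = 2294425933, q_10 = 19·6184881 + 3006499 = 120519238 → 2294425933/120519238

495/26
3522/185
1608469/84488
3272281/171883
57237246/3006499
2294425933/120519238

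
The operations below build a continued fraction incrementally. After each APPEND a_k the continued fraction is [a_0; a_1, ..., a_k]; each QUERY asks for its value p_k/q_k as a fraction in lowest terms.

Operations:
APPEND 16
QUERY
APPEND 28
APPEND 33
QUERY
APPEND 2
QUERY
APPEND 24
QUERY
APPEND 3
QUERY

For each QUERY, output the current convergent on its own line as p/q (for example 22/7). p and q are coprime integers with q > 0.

APPEND 16: p_0 = 16·1 + 0 = 16, q_0 = 16·0 + 1 = 1 → 16/1
APPEND 28: p_1 = 28·16 + 1 = 449, q_1 = 28·1 + 0 = 28 → 449/28
APPEND 33: p_2 = 33·449 + 16 = 14833, q_2 = 33·28 + 1 = 925 → 14833/925
APPEND 2: p_3 = 2·14833 + 449 = 30115, q_3 = 2·925 + 28 = 1878 → 30115/1878
APPEND 24: p_4 = 24·30115 + 14833 = 737593, q_4 = 24·1878 + 925 = 45997 → 737593/45997
APPEND 3: p_5 = 3·737593 + 30115 = 2242894, q_5 = 3·45997 + 1878 = 139869 → 2242894/139869

16/1
14833/925
30115/1878
737593/45997
2242894/139869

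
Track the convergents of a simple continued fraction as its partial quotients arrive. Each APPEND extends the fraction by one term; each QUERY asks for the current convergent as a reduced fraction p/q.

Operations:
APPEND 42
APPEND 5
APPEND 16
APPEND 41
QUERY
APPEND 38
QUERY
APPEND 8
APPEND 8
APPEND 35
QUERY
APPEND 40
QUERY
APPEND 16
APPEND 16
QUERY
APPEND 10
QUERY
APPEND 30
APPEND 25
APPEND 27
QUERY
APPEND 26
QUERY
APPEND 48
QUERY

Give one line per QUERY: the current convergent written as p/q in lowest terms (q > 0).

APPEND 42: p_0 = 42·1 + 0 = 42, q_0 = 42·0 + 1 = 1 → 42/1
APPEND 5: p_1 = 5·42 + 1 = 211, q_1 = 5·1 + 0 = 5 → 211/5
APPEND 16: p_2 = 16·211 + 42 = 3418, q_2 = 16·5 + 1 = 81 → 3418/81
APPEND 41: p_3 = 41·3418 + 211 = 140349, q_3 = 41·81 + 5 = 3326 → 140349/3326
APPEND 38: p_4 = 38·140349 + 3418 = 5336680, q_4 = 38·3326 + 81 = 126469 → 5336680/126469
APPEND 8: p_5 = 8·5336680 + 140349 = 42833789, q_5 = 8·126469 + 3326 = 1015078 → 42833789/1015078
APPEND 8: p_6 = 8·42833789 + 5336680 = 348006992, q_6 = 8·1015078 + 126469 = 8247093 → 348006992/8247093
APPEND 35: p_7 = 35·348006992 + 42833789 = 12223078509, q_7 = 35·8247093 + 1015078 = 289663333 → 12223078509/289663333
APPEND 40: p_8 = 40·12223078509 + 348006992 = 489271147352, q_8 = 40·289663333 + 8247093 = 11594780413 → 489271147352/11594780413
APPEND 16: p_9 = 16·489271147352 + 12223078509 = 7840561436141, q_9 = 16·11594780413 + 289663333 = 185806149941 → 7840561436141/185806149941
APPEND 16: p_10 = 16·7840561436141 + 489271147352 = 125938254125608, q_10 = 16·185806149941 + 11594780413 = 2984493179469 → 125938254125608/2984493179469
APPEND 10: p_11 = 10·125938254125608 + 7840561436141 = 1267223102692221, q_11 = 10·2984493179469 + 185806149941 = 30030737944631 → 1267223102692221/30030737944631
APPEND 30: p_12 = 30·1267223102692221 + 125938254125608 = 38142631334892238, q_12 = 30·30030737944631 + 2984493179469 = 903906631518399 → 38142631334892238/903906631518399
APPEND 25: p_13 = 25·38142631334892238 + 1267223102692221 = 954833006474998171, q_13 = 25·903906631518399 + 30030737944631 = 22627696525904606 → 954833006474998171/22627696525904606
APPEND 27: p_14 = 27·954833006474998171 + 38142631334892238 = 25818633806159842855, q_14 = 27·22627696525904606 + 903906631518399 = 611851712830942761 → 25818633806159842855/611851712830942761
APPEND 26: p_15 = 26·25818633806159842855 + 954833006474998171 = 672239311966630912401, q_15 = 26·611851712830942761 + 22627696525904606 = 15930772230130416392 → 672239311966630912401/15930772230130416392
APPEND 48: p_16 = 48·672239311966630912401 + 25818633806159842855 = 32293305608204443638103, q_16 = 48·15930772230130416392 + 611851712830942761 = 765288918759090929577 → 32293305608204443638103/765288918759090929577

140349/3326
5336680/126469
12223078509/289663333
489271147352/11594780413
125938254125608/2984493179469
1267223102692221/30030737944631
25818633806159842855/611851712830942761
672239311966630912401/15930772230130416392
32293305608204443638103/765288918759090929577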